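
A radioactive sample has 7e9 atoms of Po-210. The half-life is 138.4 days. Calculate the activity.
A = λN = 3.506e7 decays/day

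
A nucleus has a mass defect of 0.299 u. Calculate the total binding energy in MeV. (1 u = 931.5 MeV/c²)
B.E. = Δm × 931.5 = 278.5 MeV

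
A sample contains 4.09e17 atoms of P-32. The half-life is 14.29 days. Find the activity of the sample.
A = λN = 1.984e16 decays/day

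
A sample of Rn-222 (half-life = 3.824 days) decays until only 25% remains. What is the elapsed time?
t = t½ × log₂(N₀/N) = 7.648 days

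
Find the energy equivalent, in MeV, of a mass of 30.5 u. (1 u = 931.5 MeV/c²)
E = mc² = 28410 MeV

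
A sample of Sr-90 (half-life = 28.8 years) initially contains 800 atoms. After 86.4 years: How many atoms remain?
N = N₀(1/2)^(t/t½) = 100 atoms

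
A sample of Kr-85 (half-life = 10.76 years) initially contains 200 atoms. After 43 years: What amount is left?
N = N₀(1/2)^(t/t½) = 12.53 atoms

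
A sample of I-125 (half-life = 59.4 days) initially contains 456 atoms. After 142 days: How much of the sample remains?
N = N₀(1/2)^(t/t½) = 86.96 atoms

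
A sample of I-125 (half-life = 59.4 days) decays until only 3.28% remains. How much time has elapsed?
t = t½ × log₂(N₀/N) = 292.9 days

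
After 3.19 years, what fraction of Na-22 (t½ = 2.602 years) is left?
N/N₀ = (1/2)^(t/t½) = 0.4275 = 42.8%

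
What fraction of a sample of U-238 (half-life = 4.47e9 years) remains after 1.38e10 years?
N/N₀ = (1/2)^(t/t½) = 0.1177 = 11.8%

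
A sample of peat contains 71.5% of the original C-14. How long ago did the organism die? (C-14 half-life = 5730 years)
Age = t½ × log₂(1/ratio) = 2773 years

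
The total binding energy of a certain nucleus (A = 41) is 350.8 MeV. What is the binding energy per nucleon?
B.E./A = 350.8/41 = 8.556 MeV/nucleon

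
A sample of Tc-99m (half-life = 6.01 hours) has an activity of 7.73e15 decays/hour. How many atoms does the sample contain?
N = A/λ = 6.702e16 atoms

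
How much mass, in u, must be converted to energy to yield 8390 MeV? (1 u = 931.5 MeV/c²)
m = E/c² = 9.007 u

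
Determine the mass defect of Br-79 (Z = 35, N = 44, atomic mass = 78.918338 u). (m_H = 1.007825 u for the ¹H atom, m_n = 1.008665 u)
Δm = Z·m_H + N·m_n − M = 0.7368 u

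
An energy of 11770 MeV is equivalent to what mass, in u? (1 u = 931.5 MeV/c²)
m = E/c² = 12.64 u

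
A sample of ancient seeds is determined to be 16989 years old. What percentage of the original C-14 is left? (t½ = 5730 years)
N/N₀ = (1/2)^(t/t½) = 0.1281 = 12.8%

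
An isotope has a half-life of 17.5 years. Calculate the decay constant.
λ = ln(2)/t½ = 0.03961 year⁻¹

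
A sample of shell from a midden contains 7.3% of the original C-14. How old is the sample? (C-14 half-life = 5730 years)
Age = t½ × log₂(1/ratio) = 21640 years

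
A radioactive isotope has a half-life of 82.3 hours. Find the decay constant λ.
λ = ln(2)/t½ = 0.008422 hour⁻¹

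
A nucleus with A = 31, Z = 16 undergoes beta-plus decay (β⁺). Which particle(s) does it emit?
β⁺: positron (e⁺) + neutrino (νₑ)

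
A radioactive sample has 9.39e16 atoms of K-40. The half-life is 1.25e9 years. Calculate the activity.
A = λN = 5.207e7 decays/year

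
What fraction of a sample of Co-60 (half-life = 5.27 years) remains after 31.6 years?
N/N₀ = (1/2)^(t/t½) = 0.01567 = 1.57%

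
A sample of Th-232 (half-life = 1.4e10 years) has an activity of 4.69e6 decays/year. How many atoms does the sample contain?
N = A/λ = 9.473e16 atoms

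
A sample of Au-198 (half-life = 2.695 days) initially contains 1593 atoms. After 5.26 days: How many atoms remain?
N = N₀(1/2)^(t/t½) = 411.8 atoms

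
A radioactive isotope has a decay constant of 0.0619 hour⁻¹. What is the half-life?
t½ = ln(2)/λ = 11.2 hours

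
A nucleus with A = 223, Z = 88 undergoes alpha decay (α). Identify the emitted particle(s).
α particle = ⁴₂He (2 protons + 2 neutrons)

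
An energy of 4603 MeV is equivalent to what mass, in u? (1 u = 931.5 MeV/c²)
m = E/c² = 4.941 u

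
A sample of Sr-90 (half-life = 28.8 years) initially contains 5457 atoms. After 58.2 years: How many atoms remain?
N = N₀(1/2)^(t/t½) = 1345 atoms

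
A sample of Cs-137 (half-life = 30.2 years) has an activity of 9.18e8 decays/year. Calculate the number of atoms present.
N = A/λ = 4e10 atoms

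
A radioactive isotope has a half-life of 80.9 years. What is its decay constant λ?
λ = ln(2)/t½ = 0.008568 year⁻¹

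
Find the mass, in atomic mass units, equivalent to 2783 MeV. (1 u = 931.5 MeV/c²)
m = E/c² = 2.988 u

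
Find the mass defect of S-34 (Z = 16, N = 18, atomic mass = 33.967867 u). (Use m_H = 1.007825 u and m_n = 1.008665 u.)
Δm = Z·m_H + N·m_n − M = 0.3133 u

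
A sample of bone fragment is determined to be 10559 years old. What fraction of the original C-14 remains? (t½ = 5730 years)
N/N₀ = (1/2)^(t/t½) = 0.2788 = 27.9%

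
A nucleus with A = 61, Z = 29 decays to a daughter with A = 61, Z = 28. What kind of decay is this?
ΔA = 0, ΔZ = -1 ⇒ beta-plus decay (β⁺) or electron capture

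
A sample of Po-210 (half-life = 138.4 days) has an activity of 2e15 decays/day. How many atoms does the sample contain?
N = A/λ = 3.993e17 atoms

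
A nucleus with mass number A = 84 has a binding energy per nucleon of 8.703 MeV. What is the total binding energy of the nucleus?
B.E. = 8.703 × 84 = 731.1 MeV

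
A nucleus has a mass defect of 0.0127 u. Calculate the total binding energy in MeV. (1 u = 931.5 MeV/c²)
B.E. = Δm × 931.5 = 11.83 MeV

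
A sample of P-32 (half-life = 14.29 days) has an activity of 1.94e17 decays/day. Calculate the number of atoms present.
N = A/λ = 4e18 atoms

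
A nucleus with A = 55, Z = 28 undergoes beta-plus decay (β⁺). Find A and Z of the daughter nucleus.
Daughter: A = 55, Z = 27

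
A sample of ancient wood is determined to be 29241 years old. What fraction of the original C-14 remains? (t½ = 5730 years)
N/N₀ = (1/2)^(t/t½) = 0.02909 = 2.91%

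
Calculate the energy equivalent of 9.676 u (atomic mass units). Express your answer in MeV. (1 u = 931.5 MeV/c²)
E = mc² = 9013 MeV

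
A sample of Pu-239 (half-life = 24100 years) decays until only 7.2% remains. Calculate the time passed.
t = t½ × log₂(N₀/N) = 91480 years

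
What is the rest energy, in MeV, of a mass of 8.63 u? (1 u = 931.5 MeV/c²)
E = mc² = 8039 MeV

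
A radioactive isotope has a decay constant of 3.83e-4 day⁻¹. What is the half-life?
t½ = ln(2)/λ = 1810 days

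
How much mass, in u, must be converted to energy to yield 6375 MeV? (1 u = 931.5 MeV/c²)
m = E/c² = 6.844 u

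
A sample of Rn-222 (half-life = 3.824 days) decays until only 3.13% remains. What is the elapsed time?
t = t½ × log₂(N₀/N) = 19.11 days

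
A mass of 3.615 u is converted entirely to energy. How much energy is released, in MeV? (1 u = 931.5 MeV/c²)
E = mc² = 3367 MeV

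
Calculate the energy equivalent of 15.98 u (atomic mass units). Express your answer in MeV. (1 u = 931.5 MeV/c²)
E = mc² = 14890 MeV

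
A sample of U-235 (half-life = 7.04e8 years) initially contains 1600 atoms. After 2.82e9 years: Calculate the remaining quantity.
N = N₀(1/2)^(t/t½) = 99.61 atoms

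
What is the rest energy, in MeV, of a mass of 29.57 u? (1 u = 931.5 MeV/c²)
E = mc² = 27540 MeV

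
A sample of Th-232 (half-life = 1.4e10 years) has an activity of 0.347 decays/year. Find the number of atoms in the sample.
N = A/λ = 7.009e9 atoms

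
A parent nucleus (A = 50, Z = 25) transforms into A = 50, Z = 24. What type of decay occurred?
ΔA = 0, ΔZ = -1 ⇒ beta-plus decay (β⁺) or electron capture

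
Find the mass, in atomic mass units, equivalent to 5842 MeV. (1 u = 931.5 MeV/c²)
m = E/c² = 6.272 u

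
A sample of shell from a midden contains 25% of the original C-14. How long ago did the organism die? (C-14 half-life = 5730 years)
Age = t½ × log₂(1/ratio) = 11460 years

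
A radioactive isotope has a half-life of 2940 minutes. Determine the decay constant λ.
λ = ln(2)/t½ = 2.358e-4 minute⁻¹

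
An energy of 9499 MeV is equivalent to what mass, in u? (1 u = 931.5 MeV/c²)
m = E/c² = 10.2 u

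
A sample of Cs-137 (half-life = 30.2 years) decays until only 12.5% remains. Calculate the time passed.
t = t½ × log₂(N₀/N) = 90.6 years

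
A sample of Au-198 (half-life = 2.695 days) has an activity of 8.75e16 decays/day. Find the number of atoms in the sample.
N = A/λ = 3.402e17 atoms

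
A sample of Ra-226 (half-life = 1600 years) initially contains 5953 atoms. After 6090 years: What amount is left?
N = N₀(1/2)^(t/t½) = 425.5 atoms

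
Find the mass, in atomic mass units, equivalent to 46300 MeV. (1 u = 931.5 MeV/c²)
m = E/c² = 49.7 u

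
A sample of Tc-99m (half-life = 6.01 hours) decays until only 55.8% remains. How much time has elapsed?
t = t½ × log₂(N₀/N) = 5.058 hours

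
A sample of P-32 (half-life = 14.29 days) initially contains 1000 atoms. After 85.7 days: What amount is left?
N = N₀(1/2)^(t/t½) = 15.66 atoms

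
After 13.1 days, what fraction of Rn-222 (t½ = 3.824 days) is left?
N/N₀ = (1/2)^(t/t½) = 0.09306 = 9.31%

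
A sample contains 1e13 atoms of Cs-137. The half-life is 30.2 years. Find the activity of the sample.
A = λN = 2.295e11 decays/year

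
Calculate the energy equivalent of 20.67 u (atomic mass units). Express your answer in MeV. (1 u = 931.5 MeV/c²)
E = mc² = 19250 MeV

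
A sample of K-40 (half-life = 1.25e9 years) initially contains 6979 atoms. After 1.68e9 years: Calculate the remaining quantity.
N = N₀(1/2)^(t/t½) = 2749 atoms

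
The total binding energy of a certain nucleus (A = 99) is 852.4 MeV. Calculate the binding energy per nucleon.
B.E./A = 852.4/99 = 8.61 MeV/nucleon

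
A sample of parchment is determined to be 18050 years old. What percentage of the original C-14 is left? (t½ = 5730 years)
N/N₀ = (1/2)^(t/t½) = 0.1126 = 11.3%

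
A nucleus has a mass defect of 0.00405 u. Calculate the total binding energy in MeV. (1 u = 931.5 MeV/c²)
B.E. = Δm × 931.5 = 3.773 MeV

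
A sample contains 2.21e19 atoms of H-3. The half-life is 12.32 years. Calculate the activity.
A = λN = 1.243e18 decays/year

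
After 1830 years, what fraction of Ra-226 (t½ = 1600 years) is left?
N/N₀ = (1/2)^(t/t½) = 0.4526 = 45.3%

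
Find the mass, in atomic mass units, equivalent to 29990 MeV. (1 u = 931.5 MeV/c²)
m = E/c² = 32.2 u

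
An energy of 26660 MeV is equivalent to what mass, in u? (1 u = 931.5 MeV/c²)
m = E/c² = 28.62 u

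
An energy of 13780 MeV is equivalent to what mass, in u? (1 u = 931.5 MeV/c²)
m = E/c² = 14.79 u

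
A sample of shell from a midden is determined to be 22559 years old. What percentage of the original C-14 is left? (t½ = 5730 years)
N/N₀ = (1/2)^(t/t½) = 0.06529 = 6.53%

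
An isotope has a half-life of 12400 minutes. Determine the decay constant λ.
λ = ln(2)/t½ = 5.59e-5 minute⁻¹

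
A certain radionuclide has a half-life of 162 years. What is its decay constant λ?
λ = ln(2)/t½ = 0.004279 year⁻¹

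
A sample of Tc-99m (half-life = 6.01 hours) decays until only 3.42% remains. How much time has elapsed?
t = t½ × log₂(N₀/N) = 29.27 hours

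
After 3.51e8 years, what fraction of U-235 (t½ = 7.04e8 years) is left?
N/N₀ = (1/2)^(t/t½) = 0.7078 = 70.8%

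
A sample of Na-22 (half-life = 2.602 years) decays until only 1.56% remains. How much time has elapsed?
t = t½ × log₂(N₀/N) = 15.62 years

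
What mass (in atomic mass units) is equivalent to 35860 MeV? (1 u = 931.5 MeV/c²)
m = E/c² = 38.5 u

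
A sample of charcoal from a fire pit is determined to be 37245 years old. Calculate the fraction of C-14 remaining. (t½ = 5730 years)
N/N₀ = (1/2)^(t/t½) = 0.01105 = 1.1%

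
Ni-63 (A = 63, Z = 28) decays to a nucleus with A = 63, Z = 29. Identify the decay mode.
ΔA = 0, ΔZ = +1 ⇒ beta-minus decay (β⁻)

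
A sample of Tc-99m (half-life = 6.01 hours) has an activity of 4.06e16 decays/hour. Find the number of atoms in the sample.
N = A/λ = 3.52e17 atoms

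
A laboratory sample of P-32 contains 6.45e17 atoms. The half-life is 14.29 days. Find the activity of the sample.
A = λN = 3.129e16 decays/day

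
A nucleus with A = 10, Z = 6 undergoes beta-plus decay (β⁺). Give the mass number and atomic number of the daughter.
Daughter: A = 10, Z = 5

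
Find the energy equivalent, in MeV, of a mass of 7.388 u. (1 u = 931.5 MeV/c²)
E = mc² = 6882 MeV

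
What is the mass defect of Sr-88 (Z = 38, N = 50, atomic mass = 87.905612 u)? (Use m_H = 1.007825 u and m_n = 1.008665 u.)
Δm = Z·m_H + N·m_n − M = 0.825 u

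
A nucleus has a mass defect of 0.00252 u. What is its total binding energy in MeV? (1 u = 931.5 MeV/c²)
B.E. = Δm × 931.5 = 2.347 MeV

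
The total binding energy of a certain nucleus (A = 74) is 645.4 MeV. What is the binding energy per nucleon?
B.E./A = 645.4/74 = 8.722 MeV/nucleon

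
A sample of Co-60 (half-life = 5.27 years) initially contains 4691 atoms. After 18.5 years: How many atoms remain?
N = N₀(1/2)^(t/t½) = 411.6 atoms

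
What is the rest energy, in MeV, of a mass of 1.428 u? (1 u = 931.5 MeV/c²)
E = mc² = 1330 MeV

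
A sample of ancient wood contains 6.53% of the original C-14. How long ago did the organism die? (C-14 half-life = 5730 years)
Age = t½ × log₂(1/ratio) = 22560 years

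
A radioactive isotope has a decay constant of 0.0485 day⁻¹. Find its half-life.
t½ = ln(2)/λ = 14.29 days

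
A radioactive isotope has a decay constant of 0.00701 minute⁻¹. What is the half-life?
t½ = ln(2)/λ = 98.88 minutes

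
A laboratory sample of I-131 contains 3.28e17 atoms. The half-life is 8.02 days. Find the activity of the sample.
A = λN = 2.835e16 decays/day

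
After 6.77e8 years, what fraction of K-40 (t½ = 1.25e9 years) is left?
N/N₀ = (1/2)^(t/t½) = 0.687 = 68.7%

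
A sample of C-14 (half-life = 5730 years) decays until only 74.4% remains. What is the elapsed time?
t = t½ × log₂(N₀/N) = 2445 years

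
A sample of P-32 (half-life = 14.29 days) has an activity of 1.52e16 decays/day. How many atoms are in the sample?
N = A/λ = 3.134e17 atoms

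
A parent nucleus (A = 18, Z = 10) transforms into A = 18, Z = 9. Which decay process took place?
ΔA = 0, ΔZ = -1 ⇒ beta-plus decay (β⁺) or electron capture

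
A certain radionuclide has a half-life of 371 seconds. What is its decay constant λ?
λ = ln(2)/t½ = 0.001868 second⁻¹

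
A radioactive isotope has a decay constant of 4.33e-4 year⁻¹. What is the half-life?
t½ = ln(2)/λ = 1601 years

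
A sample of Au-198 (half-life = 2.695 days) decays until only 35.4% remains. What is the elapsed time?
t = t½ × log₂(N₀/N) = 4.038 days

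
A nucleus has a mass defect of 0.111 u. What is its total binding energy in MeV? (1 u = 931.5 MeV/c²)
B.E. = Δm × 931.5 = 103.4 MeV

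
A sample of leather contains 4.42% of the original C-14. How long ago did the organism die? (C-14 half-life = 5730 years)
Age = t½ × log₂(1/ratio) = 25780 years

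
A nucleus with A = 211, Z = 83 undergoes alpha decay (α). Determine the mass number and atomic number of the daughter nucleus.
Daughter: A = 207, Z = 81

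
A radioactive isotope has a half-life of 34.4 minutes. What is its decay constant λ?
λ = ln(2)/t½ = 0.02015 minute⁻¹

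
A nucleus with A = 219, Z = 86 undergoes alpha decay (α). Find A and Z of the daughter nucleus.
Daughter: A = 215, Z = 84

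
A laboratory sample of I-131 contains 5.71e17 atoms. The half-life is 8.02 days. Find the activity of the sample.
A = λN = 4.935e16 decays/day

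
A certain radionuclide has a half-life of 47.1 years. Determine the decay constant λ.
λ = ln(2)/t½ = 0.01472 year⁻¹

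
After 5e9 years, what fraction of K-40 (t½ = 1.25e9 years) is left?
N/N₀ = (1/2)^(t/t½) = 0.0625 = 6.25%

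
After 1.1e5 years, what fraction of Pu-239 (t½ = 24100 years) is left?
N/N₀ = (1/2)^(t/t½) = 0.04227 = 4.23%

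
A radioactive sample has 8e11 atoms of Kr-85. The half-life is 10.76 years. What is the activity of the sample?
A = λN = 5.154e10 decays/year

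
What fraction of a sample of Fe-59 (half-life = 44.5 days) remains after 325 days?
N/N₀ = (1/2)^(t/t½) = 0.006331 = 0.633%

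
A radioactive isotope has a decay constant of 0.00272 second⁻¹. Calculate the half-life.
t½ = ln(2)/λ = 254.8 seconds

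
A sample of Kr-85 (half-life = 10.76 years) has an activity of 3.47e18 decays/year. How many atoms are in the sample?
N = A/λ = 5.387e19 atoms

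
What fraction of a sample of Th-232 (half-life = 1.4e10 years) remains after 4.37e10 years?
N/N₀ = (1/2)^(t/t½) = 0.1149 = 11.5%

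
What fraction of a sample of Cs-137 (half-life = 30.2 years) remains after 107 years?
N/N₀ = (1/2)^(t/t½) = 0.08579 = 8.58%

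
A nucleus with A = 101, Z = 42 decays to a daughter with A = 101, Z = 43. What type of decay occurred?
ΔA = 0, ΔZ = +1 ⇒ beta-minus decay (β⁻)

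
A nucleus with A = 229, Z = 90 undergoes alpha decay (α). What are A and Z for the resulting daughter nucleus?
Daughter: A = 225, Z = 88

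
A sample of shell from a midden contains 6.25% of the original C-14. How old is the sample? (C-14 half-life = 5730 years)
Age = t½ × log₂(1/ratio) = 22920 years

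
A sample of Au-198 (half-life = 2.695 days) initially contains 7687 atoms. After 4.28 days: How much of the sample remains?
N = N₀(1/2)^(t/t½) = 2557 atoms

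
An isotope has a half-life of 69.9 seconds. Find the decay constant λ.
λ = ln(2)/t½ = 0.009916 second⁻¹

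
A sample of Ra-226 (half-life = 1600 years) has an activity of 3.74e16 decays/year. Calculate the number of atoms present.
N = A/λ = 8.633e19 atoms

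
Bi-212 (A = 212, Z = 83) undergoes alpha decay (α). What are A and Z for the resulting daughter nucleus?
Daughter: A = 208, Z = 81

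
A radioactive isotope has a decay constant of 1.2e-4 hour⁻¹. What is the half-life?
t½ = ln(2)/λ = 5776 hours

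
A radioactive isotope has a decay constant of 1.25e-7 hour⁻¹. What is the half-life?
t½ = ln(2)/λ = 5.545e6 hours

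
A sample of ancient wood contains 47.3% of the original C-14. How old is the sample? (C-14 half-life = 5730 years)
Age = t½ × log₂(1/ratio) = 6189 years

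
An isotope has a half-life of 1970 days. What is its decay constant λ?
λ = ln(2)/t½ = 3.519e-4 day⁻¹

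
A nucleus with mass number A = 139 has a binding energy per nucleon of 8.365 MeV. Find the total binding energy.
B.E. = 8.365 × 139 = 1163 MeV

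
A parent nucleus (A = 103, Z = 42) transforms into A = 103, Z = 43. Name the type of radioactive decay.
ΔA = 0, ΔZ = +1 ⇒ beta-minus decay (β⁻)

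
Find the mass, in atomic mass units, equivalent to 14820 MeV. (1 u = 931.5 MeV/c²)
m = E/c² = 15.91 u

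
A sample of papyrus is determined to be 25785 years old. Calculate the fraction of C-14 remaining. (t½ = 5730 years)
N/N₀ = (1/2)^(t/t½) = 0.04419 = 4.42%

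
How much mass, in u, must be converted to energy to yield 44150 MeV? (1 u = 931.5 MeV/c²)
m = E/c² = 47.4 u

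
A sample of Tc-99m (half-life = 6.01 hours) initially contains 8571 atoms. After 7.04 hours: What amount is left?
N = N₀(1/2)^(t/t½) = 3805 atoms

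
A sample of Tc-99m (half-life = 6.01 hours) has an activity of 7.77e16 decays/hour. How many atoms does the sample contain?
N = A/λ = 6.737e17 atoms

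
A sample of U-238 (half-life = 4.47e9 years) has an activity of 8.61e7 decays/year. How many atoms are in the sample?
N = A/λ = 5.552e17 atoms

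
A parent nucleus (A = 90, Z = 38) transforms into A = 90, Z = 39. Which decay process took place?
ΔA = 0, ΔZ = +1 ⇒ beta-minus decay (β⁻)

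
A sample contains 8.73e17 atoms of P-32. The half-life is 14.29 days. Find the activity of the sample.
A = λN = 4.235e16 decays/day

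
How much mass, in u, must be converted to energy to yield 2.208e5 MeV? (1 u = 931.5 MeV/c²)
m = E/c² = 237 u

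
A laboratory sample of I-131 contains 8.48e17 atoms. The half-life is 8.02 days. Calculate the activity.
A = λN = 7.329e16 decays/day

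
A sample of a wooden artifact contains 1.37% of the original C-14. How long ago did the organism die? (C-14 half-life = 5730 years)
Age = t½ × log₂(1/ratio) = 35470 years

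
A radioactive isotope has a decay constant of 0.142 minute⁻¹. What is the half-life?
t½ = ln(2)/λ = 4.881 minutes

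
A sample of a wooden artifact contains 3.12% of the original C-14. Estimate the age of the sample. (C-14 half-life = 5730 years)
Age = t½ × log₂(1/ratio) = 28660 years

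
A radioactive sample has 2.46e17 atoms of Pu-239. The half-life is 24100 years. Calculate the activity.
A = λN = 7.075e12 decays/year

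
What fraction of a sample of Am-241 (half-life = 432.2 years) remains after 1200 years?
N/N₀ = (1/2)^(t/t½) = 0.1459 = 14.6%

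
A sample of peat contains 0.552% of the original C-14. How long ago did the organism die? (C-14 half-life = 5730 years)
Age = t½ × log₂(1/ratio) = 42980 years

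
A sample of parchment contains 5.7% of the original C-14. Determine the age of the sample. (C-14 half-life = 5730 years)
Age = t½ × log₂(1/ratio) = 23680 years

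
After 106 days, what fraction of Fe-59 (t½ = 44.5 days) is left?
N/N₀ = (1/2)^(t/t½) = 0.1918 = 19.2%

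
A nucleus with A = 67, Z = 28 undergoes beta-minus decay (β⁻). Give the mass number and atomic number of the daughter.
Daughter: A = 67, Z = 29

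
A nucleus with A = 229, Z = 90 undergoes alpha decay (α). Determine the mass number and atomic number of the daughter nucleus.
Daughter: A = 225, Z = 88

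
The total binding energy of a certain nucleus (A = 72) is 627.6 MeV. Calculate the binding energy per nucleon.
B.E./A = 627.6/72 = 8.717 MeV/nucleon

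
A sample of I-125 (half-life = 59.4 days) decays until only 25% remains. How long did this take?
t = t½ × log₂(N₀/N) = 118.8 days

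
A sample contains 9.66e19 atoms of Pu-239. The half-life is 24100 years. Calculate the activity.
A = λN = 2.778e15 decays/year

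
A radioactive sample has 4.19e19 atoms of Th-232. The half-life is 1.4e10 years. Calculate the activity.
A = λN = 2.074e9 decays/year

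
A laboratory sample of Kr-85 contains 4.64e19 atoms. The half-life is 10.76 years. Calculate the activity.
A = λN = 2.989e18 decays/year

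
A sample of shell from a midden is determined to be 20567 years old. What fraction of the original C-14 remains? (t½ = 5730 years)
N/N₀ = (1/2)^(t/t½) = 0.08308 = 8.31%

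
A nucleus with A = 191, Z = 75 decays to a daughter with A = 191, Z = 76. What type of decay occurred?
ΔA = 0, ΔZ = +1 ⇒ beta-minus decay (β⁻)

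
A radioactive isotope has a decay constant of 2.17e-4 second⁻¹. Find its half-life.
t½ = ln(2)/λ = 3194 seconds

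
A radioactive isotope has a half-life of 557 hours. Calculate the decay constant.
λ = ln(2)/t½ = 0.001244 hour⁻¹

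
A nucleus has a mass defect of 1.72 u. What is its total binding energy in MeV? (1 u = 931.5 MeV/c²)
B.E. = Δm × 931.5 = 1602 MeV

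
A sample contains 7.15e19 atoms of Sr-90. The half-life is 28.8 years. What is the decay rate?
A = λN = 1.721e18 decays/year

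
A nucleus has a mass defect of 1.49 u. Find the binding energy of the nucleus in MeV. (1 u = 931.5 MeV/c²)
B.E. = Δm × 931.5 = 1388 MeV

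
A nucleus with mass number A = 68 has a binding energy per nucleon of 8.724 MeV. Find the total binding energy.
B.E. = 8.724 × 68 = 593.2 MeV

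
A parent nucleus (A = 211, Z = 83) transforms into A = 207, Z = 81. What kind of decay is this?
ΔA = -4, ΔZ = -2 ⇒ alpha decay (α)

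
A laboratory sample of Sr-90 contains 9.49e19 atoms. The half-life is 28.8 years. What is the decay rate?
A = λN = 2.284e18 decays/year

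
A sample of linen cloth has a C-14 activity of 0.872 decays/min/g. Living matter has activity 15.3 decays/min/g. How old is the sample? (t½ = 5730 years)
Age = t½ × log₂(A₀/A) = 23680 years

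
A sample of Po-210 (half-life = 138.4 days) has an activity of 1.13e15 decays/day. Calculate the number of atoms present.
N = A/λ = 2.256e17 atoms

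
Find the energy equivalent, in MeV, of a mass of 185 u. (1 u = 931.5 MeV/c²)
E = mc² = 1.723e5 MeV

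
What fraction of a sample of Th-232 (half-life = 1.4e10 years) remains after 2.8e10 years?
N/N₀ = (1/2)^(t/t½) = 0.25 = 25%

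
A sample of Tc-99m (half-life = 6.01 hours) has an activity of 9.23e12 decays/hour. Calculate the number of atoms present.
N = A/λ = 8.003e13 atoms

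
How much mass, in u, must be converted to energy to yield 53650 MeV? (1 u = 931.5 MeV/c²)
m = E/c² = 57.6 u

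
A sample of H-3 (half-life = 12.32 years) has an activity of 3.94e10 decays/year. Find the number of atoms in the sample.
N = A/λ = 7.003e11 atoms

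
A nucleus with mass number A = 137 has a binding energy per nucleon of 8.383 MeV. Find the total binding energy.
B.E. = 8.383 × 137 = 1148 MeV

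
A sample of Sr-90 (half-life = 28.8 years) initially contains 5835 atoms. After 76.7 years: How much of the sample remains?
N = N₀(1/2)^(t/t½) = 921.2 atoms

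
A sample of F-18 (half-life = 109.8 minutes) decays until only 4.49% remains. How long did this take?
t = t½ × log₂(N₀/N) = 491.6 minutes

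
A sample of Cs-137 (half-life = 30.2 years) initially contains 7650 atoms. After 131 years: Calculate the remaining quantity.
N = N₀(1/2)^(t/t½) = 378.3 atoms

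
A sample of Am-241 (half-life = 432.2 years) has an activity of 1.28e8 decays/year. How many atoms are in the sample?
N = A/λ = 7.981e10 atoms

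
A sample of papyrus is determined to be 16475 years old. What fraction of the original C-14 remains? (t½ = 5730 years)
N/N₀ = (1/2)^(t/t½) = 0.1363 = 13.6%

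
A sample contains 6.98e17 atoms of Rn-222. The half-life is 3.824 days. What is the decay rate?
A = λN = 1.265e17 decays/day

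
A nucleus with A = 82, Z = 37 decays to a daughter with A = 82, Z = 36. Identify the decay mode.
ΔA = 0, ΔZ = -1 ⇒ beta-plus decay (β⁺) or electron capture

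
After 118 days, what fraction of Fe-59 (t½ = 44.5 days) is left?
N/N₀ = (1/2)^(t/t½) = 0.1591 = 15.9%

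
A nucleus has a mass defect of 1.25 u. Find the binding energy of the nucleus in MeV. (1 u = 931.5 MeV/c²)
B.E. = Δm × 931.5 = 1164 MeV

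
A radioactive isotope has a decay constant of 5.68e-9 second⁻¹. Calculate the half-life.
t½ = ln(2)/λ = 1.22e8 seconds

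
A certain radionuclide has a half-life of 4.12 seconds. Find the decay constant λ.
λ = ln(2)/t½ = 0.1682 second⁻¹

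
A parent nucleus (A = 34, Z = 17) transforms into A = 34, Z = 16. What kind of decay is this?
ΔA = 0, ΔZ = -1 ⇒ beta-plus decay (β⁺) or electron capture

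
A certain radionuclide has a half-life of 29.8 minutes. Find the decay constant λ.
λ = ln(2)/t½ = 0.02326 minute⁻¹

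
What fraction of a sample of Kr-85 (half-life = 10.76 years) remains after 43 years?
N/N₀ = (1/2)^(t/t½) = 0.06266 = 6.27%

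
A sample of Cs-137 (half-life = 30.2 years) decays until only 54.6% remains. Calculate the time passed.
t = t½ × log₂(N₀/N) = 26.37 years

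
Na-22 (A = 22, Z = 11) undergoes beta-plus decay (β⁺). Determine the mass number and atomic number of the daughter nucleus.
Daughter: A = 22, Z = 10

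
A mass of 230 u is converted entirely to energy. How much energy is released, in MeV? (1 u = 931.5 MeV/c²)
E = mc² = 2.142e5 MeV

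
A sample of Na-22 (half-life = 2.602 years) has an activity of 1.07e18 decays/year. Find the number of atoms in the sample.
N = A/λ = 4.017e18 atoms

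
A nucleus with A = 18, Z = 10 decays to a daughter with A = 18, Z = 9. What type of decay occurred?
ΔA = 0, ΔZ = -1 ⇒ beta-plus decay (β⁺) or electron capture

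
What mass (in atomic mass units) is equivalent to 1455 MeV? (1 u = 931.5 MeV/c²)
m = E/c² = 1.562 u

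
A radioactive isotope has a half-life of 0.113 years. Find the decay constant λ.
λ = ln(2)/t½ = 6.134 year⁻¹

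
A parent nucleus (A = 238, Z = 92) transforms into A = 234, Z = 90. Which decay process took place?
ΔA = -4, ΔZ = -2 ⇒ alpha decay (α)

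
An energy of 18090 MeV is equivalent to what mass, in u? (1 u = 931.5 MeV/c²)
m = E/c² = 19.42 u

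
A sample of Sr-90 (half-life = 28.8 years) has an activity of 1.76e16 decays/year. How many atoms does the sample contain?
N = A/λ = 7.313e17 atoms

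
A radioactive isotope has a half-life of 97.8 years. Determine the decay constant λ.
λ = ln(2)/t½ = 0.007087 year⁻¹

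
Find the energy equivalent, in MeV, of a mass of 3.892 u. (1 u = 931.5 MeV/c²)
E = mc² = 3625 MeV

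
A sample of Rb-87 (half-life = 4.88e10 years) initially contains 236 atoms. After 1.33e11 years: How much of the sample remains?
N = N₀(1/2)^(t/t½) = 35.68 atoms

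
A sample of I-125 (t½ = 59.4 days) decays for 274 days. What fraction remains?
N/N₀ = (1/2)^(t/t½) = 0.04087 = 4.09%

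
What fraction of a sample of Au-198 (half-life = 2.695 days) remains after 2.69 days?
N/N₀ = (1/2)^(t/t½) = 0.5006 = 50.1%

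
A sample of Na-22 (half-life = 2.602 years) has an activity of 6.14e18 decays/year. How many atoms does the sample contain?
N = A/λ = 2.305e19 atoms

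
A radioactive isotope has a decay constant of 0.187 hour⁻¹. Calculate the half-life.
t½ = ln(2)/λ = 3.707 hours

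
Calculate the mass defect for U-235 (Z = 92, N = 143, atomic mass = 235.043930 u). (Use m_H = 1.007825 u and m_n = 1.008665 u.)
Δm = Z·m_H + N·m_n − M = 1.915 u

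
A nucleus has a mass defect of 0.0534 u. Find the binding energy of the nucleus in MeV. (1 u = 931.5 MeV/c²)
B.E. = Δm × 931.5 = 49.74 MeV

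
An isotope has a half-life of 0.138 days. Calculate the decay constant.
λ = ln(2)/t½ = 5.023 day⁻¹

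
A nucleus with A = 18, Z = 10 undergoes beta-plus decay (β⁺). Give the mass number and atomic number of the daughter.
Daughter: A = 18, Z = 9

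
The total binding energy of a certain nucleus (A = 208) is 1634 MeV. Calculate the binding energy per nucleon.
B.E./A = 1634/208 = 7.856 MeV/nucleon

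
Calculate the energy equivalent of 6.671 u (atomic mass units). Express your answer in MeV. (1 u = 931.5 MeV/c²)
E = mc² = 6214 MeV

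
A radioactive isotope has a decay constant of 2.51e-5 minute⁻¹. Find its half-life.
t½ = ln(2)/λ = 27620 minutes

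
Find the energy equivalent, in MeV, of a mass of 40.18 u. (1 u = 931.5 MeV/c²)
E = mc² = 37430 MeV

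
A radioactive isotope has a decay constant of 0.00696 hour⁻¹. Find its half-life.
t½ = ln(2)/λ = 99.59 hours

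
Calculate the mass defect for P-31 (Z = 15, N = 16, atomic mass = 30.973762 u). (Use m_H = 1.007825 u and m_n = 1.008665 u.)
Δm = Z·m_H + N·m_n − M = 0.2823 u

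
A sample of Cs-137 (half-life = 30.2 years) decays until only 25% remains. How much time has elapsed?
t = t½ × log₂(N₀/N) = 60.4 years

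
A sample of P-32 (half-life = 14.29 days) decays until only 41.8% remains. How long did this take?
t = t½ × log₂(N₀/N) = 17.98 days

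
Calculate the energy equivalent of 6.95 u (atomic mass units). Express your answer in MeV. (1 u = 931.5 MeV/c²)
E = mc² = 6474 MeV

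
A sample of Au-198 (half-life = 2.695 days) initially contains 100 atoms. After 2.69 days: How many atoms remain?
N = N₀(1/2)^(t/t½) = 50.06 atoms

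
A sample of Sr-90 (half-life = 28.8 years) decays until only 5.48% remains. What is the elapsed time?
t = t½ × log₂(N₀/N) = 120.7 years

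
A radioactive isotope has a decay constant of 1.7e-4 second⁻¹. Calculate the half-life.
t½ = ln(2)/λ = 4077 seconds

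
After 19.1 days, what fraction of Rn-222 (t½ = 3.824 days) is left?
N/N₀ = (1/2)^(t/t½) = 0.03136 = 3.14%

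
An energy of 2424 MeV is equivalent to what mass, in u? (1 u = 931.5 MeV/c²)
m = E/c² = 2.602 u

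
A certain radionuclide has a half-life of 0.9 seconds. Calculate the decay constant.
λ = ln(2)/t½ = 0.7702 second⁻¹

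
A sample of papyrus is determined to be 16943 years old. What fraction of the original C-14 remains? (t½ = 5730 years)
N/N₀ = (1/2)^(t/t½) = 0.1288 = 12.9%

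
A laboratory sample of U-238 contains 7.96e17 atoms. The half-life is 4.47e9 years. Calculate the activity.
A = λN = 1.234e8 decays/year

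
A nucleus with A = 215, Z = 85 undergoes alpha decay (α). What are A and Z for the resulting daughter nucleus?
Daughter: A = 211, Z = 83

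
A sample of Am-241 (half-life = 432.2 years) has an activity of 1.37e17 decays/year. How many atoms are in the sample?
N = A/λ = 8.542e19 atoms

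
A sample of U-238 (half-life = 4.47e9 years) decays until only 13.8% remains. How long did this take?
t = t½ × log₂(N₀/N) = 1.277e10 years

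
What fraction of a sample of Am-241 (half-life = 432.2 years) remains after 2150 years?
N/N₀ = (1/2)^(t/t½) = 0.03181 = 3.18%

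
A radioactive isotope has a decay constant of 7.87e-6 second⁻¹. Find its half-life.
t½ = ln(2)/λ = 88070 seconds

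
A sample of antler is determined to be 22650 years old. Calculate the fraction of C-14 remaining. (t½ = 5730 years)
N/N₀ = (1/2)^(t/t½) = 0.06458 = 6.46%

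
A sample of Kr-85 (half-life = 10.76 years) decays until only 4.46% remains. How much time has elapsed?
t = t½ × log₂(N₀/N) = 48.28 years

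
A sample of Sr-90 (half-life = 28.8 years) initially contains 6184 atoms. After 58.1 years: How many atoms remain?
N = N₀(1/2)^(t/t½) = 1528 atoms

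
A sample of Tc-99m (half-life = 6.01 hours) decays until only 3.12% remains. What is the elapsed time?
t = t½ × log₂(N₀/N) = 30.06 hours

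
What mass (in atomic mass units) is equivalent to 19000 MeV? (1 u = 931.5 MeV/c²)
m = E/c² = 20.4 u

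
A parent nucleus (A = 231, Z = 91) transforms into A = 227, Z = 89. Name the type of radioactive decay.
ΔA = -4, ΔZ = -2 ⇒ alpha decay (α)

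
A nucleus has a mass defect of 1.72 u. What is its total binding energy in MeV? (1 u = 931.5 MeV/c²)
B.E. = Δm × 931.5 = 1602 MeV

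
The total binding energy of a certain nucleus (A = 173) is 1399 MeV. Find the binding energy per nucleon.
B.E./A = 1399/173 = 8.087 MeV/nucleon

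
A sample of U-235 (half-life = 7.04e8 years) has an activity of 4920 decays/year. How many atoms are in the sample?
N = A/λ = 4.997e12 atoms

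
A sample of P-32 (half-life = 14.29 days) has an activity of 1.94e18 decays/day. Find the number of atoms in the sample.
N = A/λ = 4e19 atoms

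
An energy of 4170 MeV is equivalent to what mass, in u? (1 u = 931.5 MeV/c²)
m = E/c² = 4.477 u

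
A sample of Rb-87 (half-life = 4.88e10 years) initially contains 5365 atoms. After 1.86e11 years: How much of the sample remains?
N = N₀(1/2)^(t/t½) = 382.1 atoms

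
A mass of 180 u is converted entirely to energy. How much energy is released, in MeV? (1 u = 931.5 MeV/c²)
E = mc² = 1.677e5 MeV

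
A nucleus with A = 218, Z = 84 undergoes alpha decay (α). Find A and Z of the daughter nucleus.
Daughter: A = 214, Z = 82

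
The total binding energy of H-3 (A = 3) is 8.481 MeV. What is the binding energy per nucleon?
B.E./A = 8.481/3 = 2.827 MeV/nucleon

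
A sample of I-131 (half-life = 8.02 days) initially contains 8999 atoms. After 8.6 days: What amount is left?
N = N₀(1/2)^(t/t½) = 4280 atoms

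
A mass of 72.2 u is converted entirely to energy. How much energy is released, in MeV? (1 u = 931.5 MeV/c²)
E = mc² = 67250 MeV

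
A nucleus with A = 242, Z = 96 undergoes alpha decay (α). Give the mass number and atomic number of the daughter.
Daughter: A = 238, Z = 94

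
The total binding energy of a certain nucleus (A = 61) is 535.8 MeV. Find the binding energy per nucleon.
B.E./A = 535.8/61 = 8.784 MeV/nucleon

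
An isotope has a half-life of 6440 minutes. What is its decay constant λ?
λ = ln(2)/t½ = 1.076e-4 minute⁻¹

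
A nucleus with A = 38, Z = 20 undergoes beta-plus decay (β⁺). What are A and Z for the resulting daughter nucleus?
Daughter: A = 38, Z = 19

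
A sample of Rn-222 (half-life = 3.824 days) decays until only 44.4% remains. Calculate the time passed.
t = t½ × log₂(N₀/N) = 4.479 days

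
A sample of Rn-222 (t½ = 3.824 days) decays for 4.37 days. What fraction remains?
N/N₀ = (1/2)^(t/t½) = 0.4529 = 45.3%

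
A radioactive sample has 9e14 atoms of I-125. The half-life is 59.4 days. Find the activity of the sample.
A = λN = 1.05e13 decays/day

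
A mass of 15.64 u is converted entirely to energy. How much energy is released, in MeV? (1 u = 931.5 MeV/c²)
E = mc² = 14570 MeV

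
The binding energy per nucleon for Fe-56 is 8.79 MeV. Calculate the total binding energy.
B.E. = 8.79 × 56 = 492.2 MeV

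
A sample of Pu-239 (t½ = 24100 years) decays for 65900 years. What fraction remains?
N/N₀ = (1/2)^(t/t½) = 0.1503 = 15%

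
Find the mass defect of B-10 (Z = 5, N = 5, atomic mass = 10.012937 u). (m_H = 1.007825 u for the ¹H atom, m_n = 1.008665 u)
Δm = Z·m_H + N·m_n − M = 0.06951 u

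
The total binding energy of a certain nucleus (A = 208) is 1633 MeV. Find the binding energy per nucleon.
B.E./A = 1633/208 = 7.851 MeV/nucleon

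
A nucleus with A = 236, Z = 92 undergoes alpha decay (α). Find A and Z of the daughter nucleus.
Daughter: A = 232, Z = 90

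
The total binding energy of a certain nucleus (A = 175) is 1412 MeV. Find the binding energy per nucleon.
B.E./A = 1412/175 = 8.069 MeV/nucleon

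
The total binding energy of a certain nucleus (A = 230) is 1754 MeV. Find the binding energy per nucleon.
B.E./A = 1754/230 = 7.626 MeV/nucleon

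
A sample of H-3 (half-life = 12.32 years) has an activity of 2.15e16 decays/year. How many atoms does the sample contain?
N = A/λ = 3.821e17 atoms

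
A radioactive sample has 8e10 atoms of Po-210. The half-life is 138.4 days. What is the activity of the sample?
A = λN = 4.007e8 decays/day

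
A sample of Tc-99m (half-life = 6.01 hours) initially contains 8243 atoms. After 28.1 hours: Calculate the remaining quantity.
N = N₀(1/2)^(t/t½) = 322.6 atoms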